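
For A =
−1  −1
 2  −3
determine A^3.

A^2 = [[−1, 4], [−8, 7]]
A^3 = [[9, −11], [22, −13]]

[[9, −11], [22, −13]]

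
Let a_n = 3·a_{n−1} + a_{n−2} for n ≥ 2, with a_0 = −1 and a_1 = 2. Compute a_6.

611

With companion matrix B = [[3, 1], [1, 0]], [a_n, a_{n−1}]ᵀ = B·[a_{n−1}, a_{n−2}]ᵀ, so [a_6, a_5]ᵀ = B⁵·[a_1, a_0]ᵀ.
B⁵ = [[360, 109], [109, 33]], giving [a_6, a_5]ᵀ = [[611], [185]].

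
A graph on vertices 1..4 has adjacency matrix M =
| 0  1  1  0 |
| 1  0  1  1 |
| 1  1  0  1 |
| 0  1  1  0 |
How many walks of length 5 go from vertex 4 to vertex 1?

18

The number of length-5 walks from vertex 4 to vertex 1 is entry (4,1) of M^5, where M is the adjacency matrix.
M^2 = [[2, 1, 1, 2], [1, 3, 2, 1], [1, 2, 3, 1], [2, 1, 1, 2]]
M^3 = [[2, 5, 5, 2], [5, 4, 5, 5], [5, 5, 4, 5], [2, 5, 5, 2]]
M^4 = [[10, 9, 9, 10], [9, 15, 14, 9], [9, 14, 15, 9], [10, 9, 9, 10]]
M^5 = [[18, 29, 29, 18], [29, 32, 33, 29], [29, 33, 32, 29], [18, 29, 29, 18]]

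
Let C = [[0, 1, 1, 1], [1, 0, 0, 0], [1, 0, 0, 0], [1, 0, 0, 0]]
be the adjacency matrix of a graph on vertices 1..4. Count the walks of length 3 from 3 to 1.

The number of length-3 walks from vertex 3 to vertex 1 is entry (3,1) of C³, where C is the adjacency matrix.
C² = [[3, 0, 0, 0], [0, 1, 1, 1], [0, 1, 1, 1], [0, 1, 1, 1]]
C³ = [[0, 3, 3, 3], [3, 0, 0, 0], [3, 0, 0, 0], [3, 0, 0, 0]]

3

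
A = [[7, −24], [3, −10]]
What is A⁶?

tr A = −3 and det A = 2, so the characteristic polynomial is λ² − (−3)λ + (2) with roots −1 and −2.
Eigenvectors give P = [[3, −8], [1, −3]] with P⁻¹ = [[3, −8], [1, −3]], and A = P·diag(−1, −2)·P⁻¹.
Then A⁶ = P·diag(1, 64)·P⁻¹ = [[3, −512], [1, −192]] · [[3, −8], [1, −3]] = [[−503, 1512], [−189, 568]].

[[−503, 1512], [−189, 568]]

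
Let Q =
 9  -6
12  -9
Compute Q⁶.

tr Q = 0 and det Q = -9, so the characteristic polynomial is λ² − (0)λ + (-9) with roots -3 and 3.
Eigenvectors give P = [[-1, 1], [-2, 1]] with P⁻¹ = [[1, -1], [2, -1]], and Q = P·diag(-3, 3)·P⁻¹.
Then Q⁶ = P·diag(729, 729)·P⁻¹ = [[-729, 729], [-1458, 729]] · [[1, -1], [2, -1]] = [[729, 0], [0, 729]].

[[729, 0], [0, 729]]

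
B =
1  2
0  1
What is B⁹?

B = I + N where N = [[0, 2], [0, 0]] is strictly upper-triangular, so N² = 0.
(I + N)⁹ = I + 9·N = [[1, 18], [0, 1]].

[[1, 18], [0, 1]]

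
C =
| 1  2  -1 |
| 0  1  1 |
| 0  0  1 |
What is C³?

[[1, 6, 3], [0, 1, 3], [0, 0, 1]]

C = I + N where N = [[0, 2, -1], [0, 0, 1], [0, 0, 0]] is strictly upper-triangular, so N³ = 0.
(I + N)³ = I + 3·N + 3·N² = [[1, 6, 3], [0, 1, 3], [0, 0, 1]].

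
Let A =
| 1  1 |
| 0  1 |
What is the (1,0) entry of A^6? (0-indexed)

A = I + N where N = [[0, 1], [0, 0]] is strictly upper-triangular, so N^2 = 0.
(I + N)^6 = I + 6·N = [[1, 6], [0, 1]].

0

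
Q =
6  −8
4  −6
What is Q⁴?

tr Q = 0 and det Q = −4, so the characteristic polynomial is λ² − (0)λ + (−4) with roots −2 and 2.
Eigenvectors give P = [[−1, 2], [−1, 1]] with P⁻¹ = [[1, −2], [1, −1]], and Q = P·diag(−2, 2)·P⁻¹.
Then Q⁴ = P·diag(16, 16)·P⁻¹ = [[−16, 32], [−16, 16]] · [[1, −2], [1, −1]] = [[16, 0], [0, 16]].

[[16, 0], [0, 16]]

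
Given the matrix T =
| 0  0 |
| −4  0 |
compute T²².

[[0, 0], [0, 0]]

T is strictly triangular, hence nilpotent: T² = 0, so T²² = 0.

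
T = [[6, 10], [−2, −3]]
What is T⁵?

[[156, 310], [−62, −123]]

tr T = 3 and det T = 2, so the characteristic polynomial is λ² − (3)λ + (2) with roots 2 and 1.
Eigenvectors give P = [[5, −2], [−2, 1]] with P⁻¹ = [[1, 2], [2, 5]], and T = P·diag(2, 1)·P⁻¹.
Then T⁵ = P·diag(32, 1)·P⁻¹ = [[160, −2], [−64, 1]] · [[1, 2], [2, 5]] = [[156, 310], [−62, −123]].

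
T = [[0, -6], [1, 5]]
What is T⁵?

tr T = 5 and det T = 6, so the characteristic polynomial is λ² − (5)λ + (6) with roots 3 and 2.
Eigenvectors give P = [[-2, -3], [1, 1]] with P⁻¹ = [[1, 3], [-1, -2]], and T = P·diag(3, 2)·P⁻¹.
Then T⁵ = P·diag(243, 32)·P⁻¹ = [[-486, -96], [243, 32]] · [[1, 3], [-1, -2]] = [[-390, -1266], [211, 665]].

[[-390, -1266], [211, 665]]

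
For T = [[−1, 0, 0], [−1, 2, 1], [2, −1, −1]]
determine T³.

[[−1, 0, 0], [−2, 5, 2], [4, −2, −1]]

T² = [[1, 0, 0], [1, 3, 1], [−3, −1, 0]]
T³ = [[−1, 0, 0], [−2, 5, 2], [4, −2, −1]]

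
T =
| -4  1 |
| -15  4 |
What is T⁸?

T² = I (check: tr T = 0 and det T = -1), so T⁸ = I since 8 is even.

[[1, 0], [0, 1]]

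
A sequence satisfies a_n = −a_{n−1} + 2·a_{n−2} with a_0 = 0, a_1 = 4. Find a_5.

With companion matrix T = [[−1, 2], [1, 0]], [a_n, a_{n−1}]ᵀ = T·[a_{n−1}, a_{n−2}]ᵀ, so [a_5, a_4]ᵀ = T^4·[a_1, a_0]ᵀ.
T^4 = [[11, −10], [−5, 6]], giving [a_5, a_4]ᵀ = [[44], [−20]].

44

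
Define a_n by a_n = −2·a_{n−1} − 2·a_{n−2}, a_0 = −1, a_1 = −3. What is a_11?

−160

With companion matrix Q = [[−2, −2], [1, 0]], [a_n, a_{n−1}]ᵀ = Q·[a_{n−1}, a_{n−2}]ᵀ, so [a_11, a_10]ᵀ = Q¹⁰·[a_1, a_0]ᵀ.
Q¹⁰ = [[32, 64], [−32, −32]], giving [a_11, a_10]ᵀ = [[−160], [128]].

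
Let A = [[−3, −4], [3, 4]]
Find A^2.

[[−3, −4], [3, 4]]

A² = A (a projection; rank 1, trace 1), so A^2 = A.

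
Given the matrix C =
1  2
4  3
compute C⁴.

[[209, 208], [416, 417]]

C² = [[9, 8], [16, 17]]
C³ = [[41, 42], [84, 83]]
C⁴ = [[209, 208], [416, 417]]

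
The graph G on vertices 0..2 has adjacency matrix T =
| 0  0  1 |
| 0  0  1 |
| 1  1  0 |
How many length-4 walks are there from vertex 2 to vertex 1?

The number of length-4 walks from vertex 2 to vertex 1 is entry (2,1) of T⁴, where T is the adjacency matrix.
T² = [[1, 1, 0], [1, 1, 0], [0, 0, 2]]
T³ = [[0, 0, 2], [0, 0, 2], [2, 2, 0]]
T⁴ = [[2, 2, 0], [2, 2, 0], [0, 0, 4]]

0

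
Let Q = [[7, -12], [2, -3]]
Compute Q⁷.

tr Q = 4 and det Q = 3, so the characteristic polynomial is λ² − (4)λ + (3) with roots 3 and 1.
Eigenvectors give P = [[3, 2], [1, 1]] with P⁻¹ = [[1, -2], [-1, 3]], and Q = P·diag(3, 1)·P⁻¹.
Then Q⁷ = P·diag(2187, 1)·P⁻¹ = [[6561, 2], [2187, 1]] · [[1, -2], [-1, 3]] = [[6559, -13116], [2186, -4371]].

[[6559, -13116], [2186, -4371]]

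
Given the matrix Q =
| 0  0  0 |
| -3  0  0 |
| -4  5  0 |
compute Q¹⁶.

Q is strictly triangular, hence nilpotent: Q³ = 0, so Q¹⁶ = 0.

[[0, 0, 0], [0, 0, 0], [0, 0, 0]]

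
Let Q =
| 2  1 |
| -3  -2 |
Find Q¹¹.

[[2, 1], [-3, -2]]

Q² = I (check: tr Q = 0 and det Q = -1), so Q¹¹ = Q since 11 is odd.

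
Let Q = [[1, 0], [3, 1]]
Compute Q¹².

Q = I + N where N = [[0, 0], [3, 0]] is strictly lower-triangular, so N² = 0.
(I + N)¹² = I + 12·N = [[1, 0], [36, 1]].

[[1, 0], [36, 1]]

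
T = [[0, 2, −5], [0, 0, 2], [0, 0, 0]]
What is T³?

[[0, 0, 0], [0, 0, 0], [0, 0, 0]]

T is strictly triangular, hence nilpotent: T³ = 0, so T³ = 0.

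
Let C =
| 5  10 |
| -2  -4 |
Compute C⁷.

C² = C (a projection; rank 1, trace 1), so C⁷ = C.

[[5, 10], [-2, -4]]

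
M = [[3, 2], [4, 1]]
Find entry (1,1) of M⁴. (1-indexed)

417

M² = [[17, 8], [16, 9]]
M³ = [[83, 42], [84, 41]]
M⁴ = [[417, 208], [416, 209]]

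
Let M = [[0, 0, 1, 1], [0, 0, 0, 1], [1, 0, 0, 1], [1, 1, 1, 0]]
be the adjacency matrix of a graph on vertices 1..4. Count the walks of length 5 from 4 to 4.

14

The number of length-5 walks from vertex 4 to vertex 4 is entry (4,4) of M⁵, where M is the adjacency matrix.
M² = [[2, 1, 1, 1], [1, 1, 1, 0], [1, 1, 2, 1], [1, 0, 1, 3]]
M³ = [[2, 1, 3, 4], [1, 0, 1, 3], [3, 1, 2, 4], [4, 3, 4, 2]]
M⁴ = [[7, 4, 6, 6], [4, 3, 4, 2], [6, 4, 7, 6], [6, 2, 6, 11]]
M⁵ = [[12, 6, 13, 17], [6, 2, 6, 11], [13, 6, 12, 17], [17, 11, 17, 14]]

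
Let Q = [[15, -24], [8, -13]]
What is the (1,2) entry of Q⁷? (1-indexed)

-13128

tr Q = 2 and det Q = -3, so the characteristic polynomial is λ² − (2)λ + (-3) with roots -1 and 3.
Eigenvectors give P = [[-3, 2], [-2, 1]] with P⁻¹ = [[1, -2], [2, -3]], and Q = P·diag(-1, 3)·P⁻¹.
Then Q⁷ = P·diag(-1, 2187)·P⁻¹ = [[3, 4374], [2, 2187]] · [[1, -2], [2, -3]] = [[8751, -13128], [4376, -6565]].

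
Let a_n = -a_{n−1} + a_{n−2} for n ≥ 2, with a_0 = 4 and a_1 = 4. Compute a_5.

With companion matrix A = [[-1, 1], [1, 0]], [a_n, a_{n−1}]ᵀ = A·[a_{n−1}, a_{n−2}]ᵀ, so [a_5, a_4]ᵀ = A⁴·[a_1, a_0]ᵀ.
A⁴ = [[5, -3], [-3, 2]], giving [a_5, a_4]ᵀ = [[8], [-4]].

8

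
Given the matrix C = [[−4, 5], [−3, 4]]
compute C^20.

C² = I (check: tr C = 0 and det C = −1), so C^20 = I since 20 is even.

[[1, 0], [0, 1]]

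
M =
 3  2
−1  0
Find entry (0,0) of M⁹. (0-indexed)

tr M = 3 and det M = 2, so the characteristic polynomial is λ² − (3)λ + (2) with roots 1 and 2.
Eigenvectors give P = [[−1, −2], [1, 1]] with P⁻¹ = [[1, 2], [−1, −1]], and M = P·diag(1, 2)·P⁻¹.
Then M⁹ = P·diag(1, 512)·P⁻¹ = [[−1, −1024], [1, 512]] · [[1, 2], [−1, −1]] = [[1023, 1022], [−511, −510]].

1023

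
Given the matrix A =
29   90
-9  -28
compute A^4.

tr A = 1 and det A = -2, so the characteristic polynomial is λ² − (1)λ + (-2) with roots 2 and -1.
Eigenvectors give P = [[10, -3], [-3, 1]] with P⁻¹ = [[1, 3], [3, 10]], and A = P·diag(2, -1)·P⁻¹.
Then A^4 = P·diag(16, 1)·P⁻¹ = [[160, -3], [-48, 1]] · [[1, 3], [3, 10]] = [[151, 450], [-45, -134]].

[[151, 450], [-45, -134]]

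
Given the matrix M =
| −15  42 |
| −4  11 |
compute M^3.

tr M = −4 and det M = 3, so the characteristic polynomial is λ² − (−4)λ + (3) with roots −1 and −3.
Eigenvectors give P = [[−3, −7], [−1, −2]] with P⁻¹ = [[2, −7], [−1, 3]], and M = P·diag(−1, −3)·P⁻¹.
Then M^3 = P·diag(−1, −27)·P⁻¹ = [[3, 189], [1, 54]] · [[2, −7], [−1, 3]] = [[−183, 546], [−52, 155]].

[[−183, 546], [−52, 155]]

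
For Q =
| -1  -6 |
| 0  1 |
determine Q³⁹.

[[-1, -6], [0, 1]]

Q² = I (check: tr Q = 0 and det Q = -1), so Q³⁹ = Q since 39 is odd.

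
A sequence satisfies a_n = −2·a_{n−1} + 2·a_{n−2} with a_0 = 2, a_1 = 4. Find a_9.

6208

With companion matrix Q = [[−2, 2], [1, 0]], [a_n, a_{n−1}]ᵀ = Q·[a_{n−1}, a_{n−2}]ᵀ, so [a_9, a_8]ᵀ = Q⁸·[a_1, a_0]ᵀ.
Q⁸ = [[2448, −1792], [−896, 656]], giving [a_9, a_8]ᵀ = [[6208], [−2272]].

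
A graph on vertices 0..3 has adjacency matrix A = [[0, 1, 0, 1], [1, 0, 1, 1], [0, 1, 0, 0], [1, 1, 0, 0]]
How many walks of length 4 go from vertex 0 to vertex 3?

6

The number of length-4 walks from vertex 0 to vertex 3 is entry (0,3) of A^4, where A is the adjacency matrix.
A^2 = [[2, 1, 1, 1], [1, 3, 0, 1], [1, 0, 1, 1], [1, 1, 1, 2]]
A^3 = [[2, 4, 1, 3], [4, 2, 3, 4], [1, 3, 0, 1], [3, 4, 1, 2]]
A^4 = [[7, 6, 4, 6], [6, 11, 2, 6], [4, 2, 3, 4], [6, 6, 4, 7]]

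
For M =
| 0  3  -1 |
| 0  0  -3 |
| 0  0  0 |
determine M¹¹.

[[0, 0, 0], [0, 0, 0], [0, 0, 0]]

M is strictly triangular, hence nilpotent: M³ = 0, so M¹¹ = 0.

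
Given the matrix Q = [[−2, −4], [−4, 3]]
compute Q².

[[20, −4], [−4, 25]]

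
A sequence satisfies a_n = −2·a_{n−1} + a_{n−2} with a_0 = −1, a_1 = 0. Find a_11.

2378

With companion matrix Q = [[−2, 1], [1, 0]], [a_n, a_{n−1}]ᵀ = Q·[a_{n−1}, a_{n−2}]ᵀ, so [a_11, a_10]ᵀ = Q¹⁰·[a_1, a_0]ᵀ.
Q¹⁰ = [[5741, −2378], [−2378, 985]], giving [a_11, a_10]ᵀ = [[2378], [−985]].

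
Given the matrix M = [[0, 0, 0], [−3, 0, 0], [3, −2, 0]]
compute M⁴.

[[0, 0, 0], [0, 0, 0], [0, 0, 0]]

M is strictly triangular, hence nilpotent: M³ = 0, so M⁴ = 0.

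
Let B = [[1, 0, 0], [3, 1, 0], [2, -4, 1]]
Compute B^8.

[[1, 0, 0], [24, 1, 0], [-320, -32, 1]]

B = I + N where N = [[0, 0, 0], [3, 0, 0], [2, -4, 0]] is strictly lower-triangular, so N^3 = 0.
(I + N)^8 = I + 8·N + 28·N^2 = [[1, 0, 0], [24, 1, 0], [-320, -32, 1]].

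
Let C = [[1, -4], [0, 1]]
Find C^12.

C = I + N where N = [[0, -4], [0, 0]] is strictly upper-triangular, so N^2 = 0.
(I + N)^12 = I + 12·N = [[1, -48], [0, 1]].

[[1, -48], [0, 1]]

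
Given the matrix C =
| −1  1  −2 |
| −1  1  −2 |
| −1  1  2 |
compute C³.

C² = [[2, −2, −4], [2, −2, −4], [−2, 2, 4]]
C³ = [[4, −4, −8], [4, −4, −8], [−4, 4, 8]]

[[4, −4, −8], [4, −4, −8], [−4, 4, 8]]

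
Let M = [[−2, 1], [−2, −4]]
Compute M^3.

M^2 = [[2, −6], [12, 14]]
M^3 = [[8, 26], [−52, −44]]

[[8, 26], [−52, −44]]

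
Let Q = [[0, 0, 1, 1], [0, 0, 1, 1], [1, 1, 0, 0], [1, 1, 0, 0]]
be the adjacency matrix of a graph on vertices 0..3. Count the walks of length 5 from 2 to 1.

The number of length-5 walks from vertex 2 to vertex 1 is entry (2,1) of Q^5, where Q is the adjacency matrix.
Q^2 = [[2, 2, 0, 0], [2, 2, 0, 0], [0, 0, 2, 2], [0, 0, 2, 2]]
Q^3 = [[0, 0, 4, 4], [0, 0, 4, 4], [4, 4, 0, 0], [4, 4, 0, 0]]
Q^4 = [[8, 8, 0, 0], [8, 8, 0, 0], [0, 0, 8, 8], [0, 0, 8, 8]]
Q^5 = [[0, 0, 16, 16], [0, 0, 16, 16], [16, 16, 0, 0], [16, 16, 0, 0]]

16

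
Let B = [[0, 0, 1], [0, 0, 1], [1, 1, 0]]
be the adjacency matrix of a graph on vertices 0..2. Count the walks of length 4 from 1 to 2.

0

The number of length-4 walks from vertex 1 to vertex 2 is entry (1,2) of B^4, where B is the adjacency matrix.
B^2 = [[1, 1, 0], [1, 1, 0], [0, 0, 2]]
B^3 = [[0, 0, 2], [0, 0, 2], [2, 2, 0]]
B^4 = [[2, 2, 0], [2, 2, 0], [0, 0, 4]]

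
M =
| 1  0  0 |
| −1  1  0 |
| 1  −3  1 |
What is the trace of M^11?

M = I + N where N = [[0, 0, 0], [−1, 0, 0], [1, −3, 0]] is strictly lower-triangular, so N^3 = 0.
(I + N)^11 = I + 11·N + 55·N^2 = [[1, 0, 0], [−11, 1, 0], [176, −33, 1]].

3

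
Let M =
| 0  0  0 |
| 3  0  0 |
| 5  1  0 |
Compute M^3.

M is strictly triangular, hence nilpotent: M^3 = 0, so M^3 = 0.

[[0, 0, 0], [0, 0, 0], [0, 0, 0]]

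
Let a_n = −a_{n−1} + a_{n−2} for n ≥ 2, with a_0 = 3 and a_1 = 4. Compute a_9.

With companion matrix C = [[−1, 1], [1, 0]], [a_n, a_{n−1}]ᵀ = C·[a_{n−1}, a_{n−2}]ᵀ, so [a_9, a_8]ᵀ = C⁸·[a_1, a_0]ᵀ.
C⁸ = [[34, −21], [−21, 13]], giving [a_9, a_8]ᵀ = [[73], [−45]].

73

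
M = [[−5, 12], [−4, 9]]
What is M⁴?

tr M = 4 and det M = 3, so the characteristic polynomial is λ² − (4)λ + (3) with roots 3 and 1.
Eigenvectors give P = [[−3, 2], [−2, 1]] with P⁻¹ = [[1, −2], [2, −3]], and M = P·diag(3, 1)·P⁻¹.
Then M⁴ = P·diag(81, 1)·P⁻¹ = [[−243, 2], [−162, 1]] · [[1, −2], [2, −3]] = [[−239, 480], [−160, 321]].

[[−239, 480], [−160, 321]]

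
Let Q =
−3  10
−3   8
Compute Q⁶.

[[−3261, 6650], [−1995, 4054]]

tr Q = 5 and det Q = 6, so the characteristic polynomial is λ² − (5)λ + (6) with roots 2 and 3.
Eigenvectors give P = [[−2, −5], [−1, −3]] with P⁻¹ = [[−3, 5], [1, −2]], and Q = P·diag(2, 3)·P⁻¹.
Then Q⁶ = P·diag(64, 729)·P⁻¹ = [[−128, −3645], [−64, −2187]] · [[−3, 5], [1, −2]] = [[−3261, 6650], [−1995, 4054]].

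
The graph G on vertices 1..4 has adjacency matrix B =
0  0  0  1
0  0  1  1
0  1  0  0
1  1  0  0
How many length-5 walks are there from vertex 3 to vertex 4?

The number of length-5 walks from vertex 3 to vertex 4 is entry (3,4) of B^5, where B is the adjacency matrix.
B^2 = [[1, 1, 0, 0], [1, 2, 0, 0], [0, 0, 1, 1], [0, 0, 1, 2]]
B^3 = [[0, 0, 1, 2], [0, 0, 2, 3], [1, 2, 0, 0], [2, 3, 0, 0]]
B^4 = [[2, 3, 0, 0], [3, 5, 0, 0], [0, 0, 2, 3], [0, 0, 3, 5]]
B^5 = [[0, 0, 3, 5], [0, 0, 5, 8], [3, 5, 0, 0], [5, 8, 0, 0]]

0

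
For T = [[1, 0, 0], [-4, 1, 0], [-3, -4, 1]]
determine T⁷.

T = I + N where N = [[0, 0, 0], [-4, 0, 0], [-3, -4, 0]] is strictly lower-triangular, so N³ = 0.
(I + N)⁷ = I + 7·N + 21·N² = [[1, 0, 0], [-28, 1, 0], [315, -28, 1]].

[[1, 0, 0], [-28, 1, 0], [315, -28, 1]]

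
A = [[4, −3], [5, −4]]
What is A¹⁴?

[[1, 0], [0, 1]]

A² = I (check: tr A = 0 and det A = −1), so A¹⁴ = I since 14 is even.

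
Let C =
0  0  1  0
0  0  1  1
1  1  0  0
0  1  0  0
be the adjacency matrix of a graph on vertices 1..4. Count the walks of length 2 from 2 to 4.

0

The number of length-2 walks from vertex 2 to vertex 4 is entry (2,4) of C², where C is the adjacency matrix.
C² = [[1, 1, 0, 0], [1, 2, 0, 0], [0, 0, 2, 1], [0, 0, 1, 1]]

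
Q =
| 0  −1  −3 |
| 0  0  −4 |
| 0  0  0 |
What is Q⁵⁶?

[[0, 0, 0], [0, 0, 0], [0, 0, 0]]

Q is strictly triangular, hence nilpotent: Q³ = 0, so Q⁵⁶ = 0.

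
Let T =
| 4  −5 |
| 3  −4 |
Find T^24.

[[1, 0], [0, 1]]

T² = I (check: tr T = 0 and det T = −1), so T^24 = I since 24 is even.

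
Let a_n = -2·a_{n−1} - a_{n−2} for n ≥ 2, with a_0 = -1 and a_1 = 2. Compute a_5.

6

With companion matrix C = [[-2, -1], [1, 0]], [a_n, a_{n−1}]ᵀ = C·[a_{n−1}, a_{n−2}]ᵀ, so [a_5, a_4]ᵀ = C^4·[a_1, a_0]ᵀ.
C^4 = [[5, 4], [-4, -3]], giving [a_5, a_4]ᵀ = [[6], [-5]].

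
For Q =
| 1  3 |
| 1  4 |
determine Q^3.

[[19, 72], [24, 91]]

Q^2 = [[4, 15], [5, 19]]
Q^3 = [[19, 72], [24, 91]]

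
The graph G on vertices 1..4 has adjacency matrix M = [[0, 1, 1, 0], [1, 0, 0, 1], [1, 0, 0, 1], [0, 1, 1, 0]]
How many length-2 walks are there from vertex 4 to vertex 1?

The number of length-2 walks from vertex 4 to vertex 1 is entry (4,1) of M², where M is the adjacency matrix.
M² = [[2, 0, 0, 2], [0, 2, 2, 0], [0, 2, 2, 0], [2, 0, 0, 2]]

2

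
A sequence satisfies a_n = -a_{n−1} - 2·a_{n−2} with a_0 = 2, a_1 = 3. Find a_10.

With companion matrix M = [[-1, -2], [1, 0]], [a_n, a_{n−1}]ᵀ = M·[a_{n−1}, a_{n−2}]ᵀ, so [a_10, a_9]ᵀ = M⁹·[a_1, a_0]ᵀ.
M⁹ = [[11, 34], [-17, -6]], giving [a_10, a_9]ᵀ = [[101], [-63]].

101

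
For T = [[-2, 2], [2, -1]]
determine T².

[[8, -6], [-6, 5]]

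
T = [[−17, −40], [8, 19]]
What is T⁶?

tr T = 2 and det T = −3, so the characteristic polynomial is λ² − (2)λ + (−3) with roots 3 and −1.
Eigenvectors give P = [[−2, 5], [1, −2]] with P⁻¹ = [[2, 5], [1, 2]], and T = P·diag(3, −1)·P⁻¹.
Then T⁶ = P·diag(729, 1)·P⁻¹ = [[−1458, 5], [729, −2]] · [[2, 5], [1, 2]] = [[−2911, −7280], [1456, 3641]].

[[−2911, −7280], [1456, 3641]]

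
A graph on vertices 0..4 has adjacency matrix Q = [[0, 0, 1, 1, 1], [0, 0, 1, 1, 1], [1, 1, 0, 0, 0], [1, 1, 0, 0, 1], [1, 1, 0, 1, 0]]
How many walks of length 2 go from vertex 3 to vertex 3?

3

The number of length-2 walks from vertex 3 to vertex 3 is entry (3,3) of Q², where Q is the adjacency matrix.
Q² = [[3, 3, 0, 1, 1], [3, 3, 0, 1, 1], [0, 0, 2, 2, 2], [1, 1, 2, 3, 2], [1, 1, 2, 2, 3]]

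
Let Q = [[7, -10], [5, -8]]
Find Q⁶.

tr Q = -1 and det Q = -6, so the characteristic polynomial is λ² − (-1)λ + (-6) with roots -3 and 2.
Eigenvectors give P = [[1, 2], [1, 1]] with P⁻¹ = [[-1, 2], [1, -1]], and Q = P·diag(-3, 2)·P⁻¹.
Then Q⁶ = P·diag(729, 64)·P⁻¹ = [[729, 128], [729, 64]] · [[-1, 2], [1, -1]] = [[-601, 1330], [-665, 1394]].

[[-601, 1330], [-665, 1394]]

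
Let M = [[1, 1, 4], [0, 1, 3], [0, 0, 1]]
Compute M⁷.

M = I + N where N = [[0, 1, 4], [0, 0, 3], [0, 0, 0]] is strictly upper-triangular, so N³ = 0.
(I + N)⁷ = I + 7·N + 21·N² = [[1, 7, 91], [0, 1, 21], [0, 0, 1]].

[[1, 7, 91], [0, 1, 21], [0, 0, 1]]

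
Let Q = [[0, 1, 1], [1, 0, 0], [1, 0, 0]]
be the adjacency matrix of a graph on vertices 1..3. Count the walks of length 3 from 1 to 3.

The number of length-3 walks from vertex 1 to vertex 3 is entry (1,3) of Q³, where Q is the adjacency matrix.
Q² = [[2, 0, 0], [0, 1, 1], [0, 1, 1]]
Q³ = [[0, 2, 2], [2, 0, 0], [2, 0, 0]]

2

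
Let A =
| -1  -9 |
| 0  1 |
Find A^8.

[[1, 0], [0, 1]]

A² = I (check: tr A = 0 and det A = -1), so A^8 = I since 8 is even.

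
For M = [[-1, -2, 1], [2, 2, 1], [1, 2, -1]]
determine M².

[[-2, 0, -4], [3, 2, 3], [2, 0, 4]]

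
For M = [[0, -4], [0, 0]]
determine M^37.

[[0, 0], [0, 0]]

M is strictly triangular, hence nilpotent: M^2 = 0, so M^37 = 0.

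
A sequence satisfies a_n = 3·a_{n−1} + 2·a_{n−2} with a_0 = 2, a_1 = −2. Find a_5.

−122

With companion matrix T = [[3, 2], [1, 0]], [a_n, a_{n−1}]ᵀ = T·[a_{n−1}, a_{n−2}]ᵀ, so [a_5, a_4]ᵀ = T^4·[a_1, a_0]ᵀ.
T^4 = [[139, 78], [39, 22]], giving [a_5, a_4]ᵀ = [[−122], [−34]].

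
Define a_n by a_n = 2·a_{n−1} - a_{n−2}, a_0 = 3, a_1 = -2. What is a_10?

With companion matrix C = [[2, -1], [1, 0]], [a_n, a_{n−1}]ᵀ = C·[a_{n−1}, a_{n−2}]ᵀ, so [a_10, a_9]ᵀ = C⁹·[a_1, a_0]ᵀ.
C⁹ = [[10, -9], [9, -8]], giving [a_10, a_9]ᵀ = [[-47], [-42]].

-47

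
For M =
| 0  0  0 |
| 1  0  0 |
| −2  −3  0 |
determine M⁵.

[[0, 0, 0], [0, 0, 0], [0, 0, 0]]

M is strictly triangular, hence nilpotent: M³ = 0, so M⁵ = 0.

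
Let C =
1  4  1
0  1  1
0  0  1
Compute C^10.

[[1, 40, 190], [0, 1, 10], [0, 0, 1]]

C = I + N where N = [[0, 4, 1], [0, 0, 1], [0, 0, 0]] is strictly upper-triangular, so N^3 = 0.
(I + N)^10 = I + 10·N + 45·N^2 = [[1, 40, 190], [0, 1, 10], [0, 0, 1]].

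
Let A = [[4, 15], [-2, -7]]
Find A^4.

tr A = -3 and det A = 2, so the characteristic polynomial is λ² − (-3)λ + (2) with roots -2 and -1.
Eigenvectors give P = [[-5, -3], [2, 1]] with P⁻¹ = [[1, 3], [-2, -5]], and A = P·diag(-2, -1)·P⁻¹.
Then A^4 = P·diag(16, 1)·P⁻¹ = [[-80, -3], [32, 1]] · [[1, 3], [-2, -5]] = [[-74, -225], [30, 91]].

[[-74, -225], [30, 91]]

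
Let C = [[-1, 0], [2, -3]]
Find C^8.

[[1, 0], [-6560, 6561]]

tr C = -4 and det C = 3, so the characteristic polynomial is λ² − (-4)λ + (3) with roots -3 and -1.
Eigenvectors give P = [[0, -1], [1, -1]] with P⁻¹ = [[-1, 1], [-1, 0]], and C = P·diag(-3, -1)·P⁻¹.
Then C^8 = P·diag(6561, 1)·P⁻¹ = [[0, -1], [6561, -1]] · [[-1, 1], [-1, 0]] = [[1, 0], [-6560, 6561]].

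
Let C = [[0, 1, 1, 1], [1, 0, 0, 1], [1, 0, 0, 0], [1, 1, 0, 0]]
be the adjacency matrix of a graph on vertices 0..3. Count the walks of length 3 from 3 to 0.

The number of length-3 walks from vertex 3 to vertex 0 is entry (3,0) of C³, where C is the adjacency matrix.
C² = [[3, 1, 0, 1], [1, 2, 1, 1], [0, 1, 1, 1], [1, 1, 1, 2]]
C³ = [[2, 4, 3, 4], [4, 2, 1, 3], [3, 1, 0, 1], [4, 3, 1, 2]]

4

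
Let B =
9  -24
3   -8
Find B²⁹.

[[9, -24], [3, -8]]

B² = B (a projection; rank 1, trace 1), so B²⁹ = B.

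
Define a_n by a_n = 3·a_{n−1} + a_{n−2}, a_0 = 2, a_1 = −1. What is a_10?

−16897

With companion matrix M = [[3, 1], [1, 0]], [a_n, a_{n−1}]ᵀ = M·[a_{n−1}, a_{n−2}]ᵀ, so [a_10, a_9]ᵀ = M⁹·[a_1, a_0]ᵀ.
M⁹ = [[42837, 12970], [12970, 3927]], giving [a_10, a_9]ᵀ = [[−16897], [−5116]].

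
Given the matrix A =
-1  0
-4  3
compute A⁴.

tr A = 2 and det A = -3, so the characteristic polynomial is λ² − (2)λ + (-3) with roots 3 and -1.
Eigenvectors give P = [[0, -1], [1, -1]] with P⁻¹ = [[-1, 1], [-1, 0]], and A = P·diag(3, -1)·P⁻¹.
Then A⁴ = P·diag(81, 1)·P⁻¹ = [[0, -1], [81, -1]] · [[-1, 1], [-1, 0]] = [[1, 0], [-80, 81]].

[[1, 0], [-80, 81]]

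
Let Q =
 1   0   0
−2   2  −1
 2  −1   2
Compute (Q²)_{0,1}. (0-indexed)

0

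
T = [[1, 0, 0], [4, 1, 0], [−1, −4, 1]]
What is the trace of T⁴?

T = I + N where N = [[0, 0, 0], [4, 0, 0], [−1, −4, 0]] is strictly lower-triangular, so N³ = 0.
(I + N)⁴ = I + 4·N + 6·N² = [[1, 0, 0], [16, 1, 0], [−100, −16, 1]].

3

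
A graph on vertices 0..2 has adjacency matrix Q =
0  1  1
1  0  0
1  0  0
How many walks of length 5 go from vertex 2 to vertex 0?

4

The number of length-5 walks from vertex 2 to vertex 0 is entry (2,0) of Q^5, where Q is the adjacency matrix.
Q^2 = [[2, 0, 0], [0, 1, 1], [0, 1, 1]]
Q^3 = [[0, 2, 2], [2, 0, 0], [2, 0, 0]]
Q^4 = [[4, 0, 0], [0, 2, 2], [0, 2, 2]]
Q^5 = [[0, 4, 4], [4, 0, 0], [4, 0, 0]]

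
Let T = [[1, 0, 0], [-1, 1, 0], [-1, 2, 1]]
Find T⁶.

[[1, 0, 0], [-6, 1, 0], [-36, 12, 1]]

T = I + N where N = [[0, 0, 0], [-1, 0, 0], [-1, 2, 0]] is strictly lower-triangular, so N³ = 0.
(I + N)⁶ = I + 6·N + 15·N² = [[1, 0, 0], [-6, 1, 0], [-36, 12, 1]].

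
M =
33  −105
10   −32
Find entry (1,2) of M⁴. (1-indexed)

−1365

tr M = 1 and det M = −6, so the characteristic polynomial is λ² − (1)λ + (−6) with roots 3 and −2.
Eigenvectors give P = [[7, 3], [2, 1]] with P⁻¹ = [[1, −3], [−2, 7]], and M = P·diag(3, −2)·P⁻¹.
Then M⁴ = P·diag(81, 16)·P⁻¹ = [[567, 48], [162, 16]] · [[1, −3], [−2, 7]] = [[471, −1365], [130, −374]].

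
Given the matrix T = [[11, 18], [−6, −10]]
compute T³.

[[35, 54], [−18, −28]]

tr T = 1 and det T = −2, so the characteristic polynomial is λ² − (1)λ + (−2) with roots −1 and 2.
Eigenvectors give P = [[−3, −2], [2, 1]] with P⁻¹ = [[1, 2], [−2, −3]], and T = P·diag(−1, 2)·P⁻¹.
Then T³ = P·diag(−1, 8)·P⁻¹ = [[3, −16], [−2, 8]] · [[1, 2], [−2, −3]] = [[35, 54], [−18, −28]].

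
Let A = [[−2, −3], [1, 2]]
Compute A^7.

[[−2, −3], [1, 2]]

A² = I (check: tr A = 0 and det A = −1), so A^7 = A since 7 is odd.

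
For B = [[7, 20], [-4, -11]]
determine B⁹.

[[78727, 196820], [-39364, -98411]]

tr B = -4 and det B = 3, so the characteristic polynomial is λ² − (-4)λ + (3) with roots -3 and -1.
Eigenvectors give P = [[-2, -5], [1, 2]] with P⁻¹ = [[2, 5], [-1, -2]], and B = P·diag(-3, -1)·P⁻¹.
Then B⁹ = P·diag(-19683, -1)·P⁻¹ = [[39366, 5], [-19683, -2]] · [[2, 5], [-1, -2]] = [[78727, 196820], [-39364, -98411]].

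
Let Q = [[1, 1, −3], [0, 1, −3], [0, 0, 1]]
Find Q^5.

Q = I + N where N = [[0, 1, −3], [0, 0, −3], [0, 0, 0]] is strictly upper-triangular, so N^3 = 0.
(I + N)^5 = I + 5·N + 10·N^2 = [[1, 5, −45], [0, 1, −15], [0, 0, 1]].

[[1, 5, −45], [0, 1, −15], [0, 0, 1]]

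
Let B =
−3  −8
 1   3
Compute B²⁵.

[[−3, −8], [1, 3]]

B² = I (check: tr B = 0 and det B = −1), so B²⁵ = B since 25 is odd.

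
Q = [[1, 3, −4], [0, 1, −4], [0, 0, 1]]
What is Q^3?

Q = I + N where N = [[0, 3, −4], [0, 0, −4], [0, 0, 0]] is strictly upper-triangular, so N^3 = 0.
(I + N)^3 = I + 3·N + 3·N^2 = [[1, 9, −48], [0, 1, −12], [0, 0, 1]].

[[1, 9, −48], [0, 1, −12], [0, 0, 1]]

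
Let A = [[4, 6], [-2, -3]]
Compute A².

A² = A (a projection; rank 1, trace 1), so A² = A.

[[4, 6], [-2, -3]]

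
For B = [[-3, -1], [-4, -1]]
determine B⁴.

[[233, 72], [288, 89]]

B² = [[13, 4], [16, 5]]
B³ = [[-55, -17], [-68, -21]]
B⁴ = [[233, 72], [288, 89]]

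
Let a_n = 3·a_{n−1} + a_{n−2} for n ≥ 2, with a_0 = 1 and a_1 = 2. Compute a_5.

251

With companion matrix T = [[3, 1], [1, 0]], [a_n, a_{n−1}]ᵀ = T·[a_{n−1}, a_{n−2}]ᵀ, so [a_5, a_4]ᵀ = T⁴·[a_1, a_0]ᵀ.
T⁴ = [[109, 33], [33, 10]], giving [a_5, a_4]ᵀ = [[251], [76]].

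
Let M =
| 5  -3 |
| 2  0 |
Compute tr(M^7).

tr M = 5 and det M = 6, so the characteristic polynomial is λ² − (5)λ + (6) with roots 2 and 3.
Eigenvectors give P = [[1, 3], [1, 2]] with P⁻¹ = [[-2, 3], [1, -1]], and M = P·diag(2, 3)·P⁻¹.
Then M^7 = P·diag(128, 2187)·P⁻¹ = [[128, 6561], [128, 4374]] · [[-2, 3], [1, -1]] = [[6305, -6177], [4118, -3990]].

2315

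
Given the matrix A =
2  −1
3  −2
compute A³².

A² = I (check: tr A = 0 and det A = −1), so A³² = I since 32 is even.

[[1, 0], [0, 1]]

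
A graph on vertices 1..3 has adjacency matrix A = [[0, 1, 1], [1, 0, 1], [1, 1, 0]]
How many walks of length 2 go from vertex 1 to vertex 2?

The number of length-2 walks from vertex 1 to vertex 2 is entry (1,2) of A², where A is the adjacency matrix.
A² = [[2, 1, 1], [1, 2, 1], [1, 1, 2]]

1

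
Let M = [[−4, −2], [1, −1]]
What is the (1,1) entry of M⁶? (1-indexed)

tr M = −5 and det M = 6, so the characteristic polynomial is λ² − (−5)λ + (6) with roots −3 and −2.
Eigenvectors give P = [[2, −1], [−1, 1]] with P⁻¹ = [[1, 1], [1, 2]], and M = P·diag(−3, −2)·P⁻¹.
Then M⁶ = P·diag(729, 64)·P⁻¹ = [[1458, −64], [−729, 64]] · [[1, 1], [1, 2]] = [[1394, 1330], [−665, −601]].

1394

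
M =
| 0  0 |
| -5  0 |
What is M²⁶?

M is strictly triangular, hence nilpotent: M² = 0, so M²⁶ = 0.

[[0, 0], [0, 0]]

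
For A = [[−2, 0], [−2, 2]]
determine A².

[[4, 0], [0, 4]]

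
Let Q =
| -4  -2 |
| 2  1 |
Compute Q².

[[12, 6], [-6, -3]]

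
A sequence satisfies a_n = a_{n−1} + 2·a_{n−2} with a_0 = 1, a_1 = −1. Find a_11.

−1

With companion matrix T = [[1, 2], [1, 0]], [a_n, a_{n−1}]ᵀ = T·[a_{n−1}, a_{n−2}]ᵀ, so [a_11, a_10]ᵀ = T^10·[a_1, a_0]ᵀ.
T^10 = [[683, 682], [341, 342]], giving [a_11, a_10]ᵀ = [[−1], [1]].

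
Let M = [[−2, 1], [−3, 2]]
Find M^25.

[[−2, 1], [−3, 2]]

M² = I (check: tr M = 0 and det M = −1), so M^25 = M since 25 is odd.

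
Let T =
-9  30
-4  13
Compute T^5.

tr T = 4 and det T = 3, so the characteristic polynomial is λ² − (4)λ + (3) with roots 1 and 3.
Eigenvectors give P = [[3, -5], [1, -2]] with P⁻¹ = [[2, -5], [1, -3]], and T = P·diag(1, 3)·P⁻¹.
Then T^5 = P·diag(1, 243)·P⁻¹ = [[3, -1215], [1, -486]] · [[2, -5], [1, -3]] = [[-1209, 3630], [-484, 1453]].

[[-1209, 3630], [-484, 1453]]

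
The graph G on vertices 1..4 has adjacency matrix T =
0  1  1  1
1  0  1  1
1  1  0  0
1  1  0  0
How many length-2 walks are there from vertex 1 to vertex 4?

1

The number of length-2 walks from vertex 1 to vertex 4 is entry (1,4) of T^2, where T is the adjacency matrix.
T^2 = [[3, 2, 1, 1], [2, 3, 1, 1], [1, 1, 2, 2], [1, 1, 2, 2]]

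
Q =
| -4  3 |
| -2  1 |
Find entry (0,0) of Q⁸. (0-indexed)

tr Q = -3 and det Q = 2, so the characteristic polynomial is λ² − (-3)λ + (2) with roots -1 and -2.
Eigenvectors give P = [[1, 3], [1, 2]] with P⁻¹ = [[-2, 3], [1, -1]], and Q = P·diag(-1, -2)·P⁻¹.
Then Q⁸ = P·diag(1, 256)·P⁻¹ = [[1, 768], [1, 512]] · [[-2, 3], [1, -1]] = [[766, -765], [510, -509]].

766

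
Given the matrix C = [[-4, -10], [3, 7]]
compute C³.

[[-34, -70], [21, 43]]

tr C = 3 and det C = 2, so the characteristic polynomial is λ² − (3)λ + (2) with roots 2 and 1.
Eigenvectors give P = [[-5, -2], [3, 1]] with P⁻¹ = [[1, 2], [-3, -5]], and C = P·diag(2, 1)·P⁻¹.
Then C³ = P·diag(8, 1)·P⁻¹ = [[-40, -2], [24, 1]] · [[1, 2], [-3, -5]] = [[-34, -70], [21, 43]].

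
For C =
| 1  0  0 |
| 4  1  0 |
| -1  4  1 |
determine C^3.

[[1, 0, 0], [12, 1, 0], [45, 12, 1]]

C = I + N where N = [[0, 0, 0], [4, 0, 0], [-1, 4, 0]] is strictly lower-triangular, so N^3 = 0.
(I + N)^3 = I + 3·N + 3·N^2 = [[1, 0, 0], [12, 1, 0], [45, 12, 1]].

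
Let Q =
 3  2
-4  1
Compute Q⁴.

[[-127, -48], [96, -79]]

Q² = [[1, 8], [-16, -7]]
Q³ = [[-29, 10], [-20, -39]]
Q⁴ = [[-127, -48], [96, -79]]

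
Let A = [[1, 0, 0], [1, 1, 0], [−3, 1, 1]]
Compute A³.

[[1, 0, 0], [3, 1, 0], [−6, 3, 1]]

A = I + N where N = [[0, 0, 0], [1, 0, 0], [−3, 1, 0]] is strictly lower-triangular, so N³ = 0.
(I + N)³ = I + 3·N + 3·N² = [[1, 0, 0], [3, 1, 0], [−6, 3, 1]].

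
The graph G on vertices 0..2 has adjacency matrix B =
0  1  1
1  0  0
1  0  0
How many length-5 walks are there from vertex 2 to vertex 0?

4

The number of length-5 walks from vertex 2 to vertex 0 is entry (2,0) of B⁵, where B is the adjacency matrix.
B² = [[2, 0, 0], [0, 1, 1], [0, 1, 1]]
B³ = [[0, 2, 2], [2, 0, 0], [2, 0, 0]]
B⁴ = [[4, 0, 0], [0, 2, 2], [0, 2, 2]]
B⁵ = [[0, 4, 4], [4, 0, 0], [4, 0, 0]]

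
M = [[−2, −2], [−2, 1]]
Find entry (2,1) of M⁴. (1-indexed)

M² = [[8, 2], [2, 5]]
M³ = [[−20, −14], [−14, 1]]
M⁴ = [[68, 26], [26, 29]]

26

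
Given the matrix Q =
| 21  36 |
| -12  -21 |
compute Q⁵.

tr Q = 0 and det Q = -9, so the characteristic polynomial is λ² − (0)λ + (-9) with roots -3 and 3.
Eigenvectors give P = [[-3, -2], [2, 1]] with P⁻¹ = [[1, 2], [-2, -3]], and Q = P·diag(-3, 3)·P⁻¹.
Then Q⁵ = P·diag(-243, 243)·P⁻¹ = [[729, -486], [-486, 243]] · [[1, 2], [-2, -3]] = [[1701, 2916], [-972, -1701]].

[[1701, 2916], [-972, -1701]]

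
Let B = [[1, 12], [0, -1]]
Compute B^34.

[[1, 0], [0, 1]]

B² = I (check: tr B = 0 and det B = -1), so B^34 = I since 34 is even.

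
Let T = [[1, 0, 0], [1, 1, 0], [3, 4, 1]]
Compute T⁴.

T = I + N where N = [[0, 0, 0], [1, 0, 0], [3, 4, 0]] is strictly lower-triangular, so N³ = 0.
(I + N)⁴ = I + 4·N + 6·N² = [[1, 0, 0], [4, 1, 0], [36, 16, 1]].

[[1, 0, 0], [4, 1, 0], [36, 16, 1]]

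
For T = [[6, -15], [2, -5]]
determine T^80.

T² = T (a projection; rank 1, trace 1), so T^80 = T.

[[6, -15], [2, -5]]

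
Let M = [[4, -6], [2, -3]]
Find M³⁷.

[[4, -6], [2, -3]]

M² = M (a projection; rank 1, trace 1), so M³⁷ = M.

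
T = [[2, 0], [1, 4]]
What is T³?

T² = [[4, 0], [6, 16]]
T³ = [[8, 0], [28, 64]]

[[8, 0], [28, 64]]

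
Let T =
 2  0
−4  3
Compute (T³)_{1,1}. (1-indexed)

8

T² = [[4, 0], [−20, 9]]
T³ = [[8, 0], [−76, 27]]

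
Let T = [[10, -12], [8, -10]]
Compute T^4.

tr T = 0 and det T = -4, so the characteristic polynomial is λ² − (0)λ + (-4) with roots 2 and -2.
Eigenvectors give P = [[3, -1], [2, -1]] with P⁻¹ = [[1, -1], [2, -3]], and T = P·diag(2, -2)·P⁻¹.
Then T^4 = P·diag(16, 16)·P⁻¹ = [[48, -16], [32, -16]] · [[1, -1], [2, -3]] = [[16, 0], [0, 16]].

[[16, 0], [0, 16]]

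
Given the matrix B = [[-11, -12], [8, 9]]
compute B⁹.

[[-59051, -59052], [39368, 39369]]

tr B = -2 and det B = -3, so the characteristic polynomial is λ² − (-2)λ + (-3) with roots 1 and -3.
Eigenvectors give P = [[-1, 3], [1, -2]] with P⁻¹ = [[2, 3], [1, 1]], and B = P·diag(1, -3)·P⁻¹.
Then B⁹ = P·diag(1, -19683)·P⁻¹ = [[-1, -59049], [1, 39366]] · [[2, 3], [1, 1]] = [[-59051, -59052], [39368, 39369]].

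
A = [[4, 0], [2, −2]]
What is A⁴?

A² = [[16, 0], [4, 4]]
A³ = [[64, 0], [24, −8]]
A⁴ = [[256, 0], [80, 16]]

[[256, 0], [80, 16]]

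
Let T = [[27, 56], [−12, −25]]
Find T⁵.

tr T = 2 and det T = −3, so the characteristic polynomial is λ² − (2)λ + (−3) with roots 3 and −1.
Eigenvectors give P = [[−7, −2], [3, 1]] with P⁻¹ = [[−1, −2], [3, 7]], and T = P·diag(3, −1)·P⁻¹.
Then T⁵ = P·diag(243, −1)·P⁻¹ = [[−1701, 2], [729, −1]] · [[−1, −2], [3, 7]] = [[1707, 3416], [−732, −1465]].

[[1707, 3416], [−732, −1465]]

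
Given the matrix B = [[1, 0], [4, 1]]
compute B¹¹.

B = I + N where N = [[0, 0], [4, 0]] is strictly lower-triangular, so N² = 0.
(I + N)¹¹ = I + 11·N = [[1, 0], [44, 1]].

[[1, 0], [44, 1]]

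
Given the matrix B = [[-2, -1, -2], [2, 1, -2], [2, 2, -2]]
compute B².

[[-2, -3, 10], [-6, -5, -2], [-4, -4, -4]]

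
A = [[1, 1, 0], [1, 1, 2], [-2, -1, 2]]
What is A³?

[[0, 2, 8], [-14, -8, 12], [-16, -14, -6]]

A² = [[2, 2, 2], [-2, 0, 6], [-7, -5, 2]]
A³ = [[0, 2, 8], [-14, -8, 12], [-16, -14, -6]]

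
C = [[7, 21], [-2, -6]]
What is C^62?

[[7, 21], [-2, -6]]

C² = C (a projection; rank 1, trace 1), so C^62 = C.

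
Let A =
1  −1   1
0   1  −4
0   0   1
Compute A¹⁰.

[[1, −10, 190], [0, 1, −40], [0, 0, 1]]

A = I + N where N = [[0, −1, 1], [0, 0, −4], [0, 0, 0]] is strictly upper-triangular, so N³ = 0.
(I + N)¹⁰ = I + 10·N + 45·N² = [[1, −10, 190], [0, 1, −40], [0, 0, 1]].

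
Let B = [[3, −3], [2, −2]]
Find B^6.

B² = B (a projection; rank 1, trace 1), so B^6 = B.

[[3, −3], [2, −2]]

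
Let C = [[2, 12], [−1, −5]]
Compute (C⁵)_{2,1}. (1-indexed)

−31

tr C = −3 and det C = 2, so the characteristic polynomial is λ² − (−3)λ + (2) with roots −2 and −1.
Eigenvectors give P = [[−3, 4], [1, −1]] with P⁻¹ = [[1, 4], [1, 3]], and C = P·diag(−2, −1)·P⁻¹.
Then C⁵ = P·diag(−32, −1)·P⁻¹ = [[96, −4], [−32, 1]] · [[1, 4], [1, 3]] = [[92, 372], [−31, −125]].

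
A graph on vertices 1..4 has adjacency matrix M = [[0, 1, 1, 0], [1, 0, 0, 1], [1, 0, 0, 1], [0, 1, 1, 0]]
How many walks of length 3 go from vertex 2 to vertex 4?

The number of length-3 walks from vertex 2 to vertex 4 is entry (2,4) of M³, where M is the adjacency matrix.
M² = [[2, 0, 0, 2], [0, 2, 2, 0], [0, 2, 2, 0], [2, 0, 0, 2]]
M³ = [[0, 4, 4, 0], [4, 0, 0, 4], [4, 0, 0, 4], [0, 4, 4, 0]]

4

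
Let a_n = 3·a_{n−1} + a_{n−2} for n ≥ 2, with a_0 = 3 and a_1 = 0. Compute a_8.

With companion matrix C = [[3, 1], [1, 0]], [a_n, a_{n−1}]ᵀ = C·[a_{n−1}, a_{n−2}]ᵀ, so [a_8, a_7]ᵀ = C⁷·[a_1, a_0]ᵀ.
C⁷ = [[3927, 1189], [1189, 360]], giving [a_8, a_7]ᵀ = [[3567], [1080]].

3567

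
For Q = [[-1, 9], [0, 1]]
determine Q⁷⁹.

Q² = I (check: tr Q = 0 and det Q = -1), so Q⁷⁹ = Q since 79 is odd.

[[-1, 9], [0, 1]]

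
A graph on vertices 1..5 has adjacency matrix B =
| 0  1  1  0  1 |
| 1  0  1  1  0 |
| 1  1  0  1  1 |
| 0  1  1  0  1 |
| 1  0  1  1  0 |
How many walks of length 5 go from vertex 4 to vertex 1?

The number of length-5 walks from vertex 4 to vertex 1 is entry (4,1) of B⁵, where B is the adjacency matrix.
B² = [[3, 1, 2, 3, 1], [1, 3, 2, 1, 3], [2, 2, 4, 2, 2], [3, 1, 2, 3, 1], [1, 3, 2, 1, 3]]
B³ = [[4, 8, 8, 4, 8], [8, 4, 8, 8, 4], [8, 8, 8, 8, 8], [4, 8, 8, 4, 8], [8, 4, 8, 8, 4]]
B⁴ = [[24, 16, 24, 24, 16], [16, 24, 24, 16, 24], [24, 24, 32, 24, 24], [24, 16, 24, 24, 16], [16, 24, 24, 16, 24]]
B⁵ = [[56, 72, 80, 56, 72], [72, 56, 80, 72, 56], [80, 80, 96, 80, 80], [56, 72, 80, 56, 72], [72, 56, 80, 72, 56]]

56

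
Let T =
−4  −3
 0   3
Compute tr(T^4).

T^2 = [[16, 3], [0, 9]]
T^3 = [[−64, −39], [0, 27]]
T^4 = [[256, 75], [0, 81]]

337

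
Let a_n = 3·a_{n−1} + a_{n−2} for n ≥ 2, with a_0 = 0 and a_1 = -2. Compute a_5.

With companion matrix T = [[3, 1], [1, 0]], [a_n, a_{n−1}]ᵀ = T·[a_{n−1}, a_{n−2}]ᵀ, so [a_5, a_4]ᵀ = T⁴·[a_1, a_0]ᵀ.
T⁴ = [[109, 33], [33, 10]], giving [a_5, a_4]ᵀ = [[-218], [-66]].

-218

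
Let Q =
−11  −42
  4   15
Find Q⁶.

[[−4367, −15288], [1456, 5097]]

tr Q = 4 and det Q = 3, so the characteristic polynomial is λ² − (4)λ + (3) with roots 1 and 3.
Eigenvectors give P = [[−7, 3], [2, −1]] with P⁻¹ = [[−1, −3], [−2, −7]], and Q = P·diag(1, 3)·P⁻¹.
Then Q⁶ = P·diag(1, 729)·P⁻¹ = [[−7, 2187], [2, −729]] · [[−1, −3], [−2, −7]] = [[−4367, −15288], [1456, 5097]].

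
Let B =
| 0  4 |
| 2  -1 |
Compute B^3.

[[-8, 36], [18, -17]]

B^2 = [[8, -4], [-2, 9]]
B^3 = [[-8, 36], [18, -17]]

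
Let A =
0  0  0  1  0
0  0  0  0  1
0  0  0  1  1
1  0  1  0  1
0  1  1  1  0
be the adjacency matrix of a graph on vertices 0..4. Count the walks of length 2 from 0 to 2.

1

The number of length-2 walks from vertex 0 to vertex 2 is entry (0,2) of A², where A is the adjacency matrix.
A² = [[1, 0, 1, 0, 1], [0, 1, 1, 1, 0], [1, 1, 2, 1, 1], [0, 1, 1, 3, 1], [1, 0, 1, 1, 3]]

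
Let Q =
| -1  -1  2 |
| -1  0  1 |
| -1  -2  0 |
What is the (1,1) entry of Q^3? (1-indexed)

Q^2 = [[0, -3, -3], [0, -1, -2], [3, 1, -4]]
Q^3 = [[6, 6, -3], [3, 4, -1], [0, 5, 7]]

6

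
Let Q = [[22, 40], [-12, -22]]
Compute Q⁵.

[[352, 640], [-192, -352]]

tr Q = 0 and det Q = -4, so the characteristic polynomial is λ² − (0)λ + (-4) with roots 2 and -2.
Eigenvectors give P = [[2, 5], [-1, -3]] with P⁻¹ = [[3, 5], [-1, -2]], and Q = P·diag(2, -2)·P⁻¹.
Then Q⁵ = P·diag(32, -32)·P⁻¹ = [[64, -160], [-32, 96]] · [[3, 5], [-1, -2]] = [[352, 640], [-192, -352]].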